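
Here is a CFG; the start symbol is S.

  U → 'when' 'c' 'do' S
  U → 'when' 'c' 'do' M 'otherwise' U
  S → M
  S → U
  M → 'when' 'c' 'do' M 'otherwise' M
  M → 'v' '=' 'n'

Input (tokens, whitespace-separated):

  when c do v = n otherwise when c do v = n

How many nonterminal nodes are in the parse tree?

[S [U when c do [M v = n] otherwise [U when c do [S [M v = n]]]]]

6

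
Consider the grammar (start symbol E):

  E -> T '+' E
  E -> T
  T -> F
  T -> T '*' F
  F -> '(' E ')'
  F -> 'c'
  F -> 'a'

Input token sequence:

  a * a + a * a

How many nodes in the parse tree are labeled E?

2

[E [T [T [F a]] * [F a]] + [E [T [T [F a]] * [F a]]]]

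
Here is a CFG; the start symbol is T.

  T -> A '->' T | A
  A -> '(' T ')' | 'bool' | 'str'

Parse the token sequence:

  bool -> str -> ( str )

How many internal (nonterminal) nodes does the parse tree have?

8

[T [A bool] -> [T [A str] -> [T [A ( [T [A str]] )]]]]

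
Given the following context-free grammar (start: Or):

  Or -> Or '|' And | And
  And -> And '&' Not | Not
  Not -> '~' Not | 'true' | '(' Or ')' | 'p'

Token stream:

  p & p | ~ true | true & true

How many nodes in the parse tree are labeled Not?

6

[Or [Or [Or [And [And [Not p]] & [Not p]]] | [And [Not ~ [Not true]]]] | [And [And [Not true]] & [Not true]]]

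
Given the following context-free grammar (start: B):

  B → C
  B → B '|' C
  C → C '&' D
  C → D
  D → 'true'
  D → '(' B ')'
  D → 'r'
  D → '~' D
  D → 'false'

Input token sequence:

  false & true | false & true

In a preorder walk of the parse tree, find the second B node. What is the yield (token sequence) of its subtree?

[B [B [C [C [D false]] & [D true]]] | [C [C [D false]] & [D true]]]

false & true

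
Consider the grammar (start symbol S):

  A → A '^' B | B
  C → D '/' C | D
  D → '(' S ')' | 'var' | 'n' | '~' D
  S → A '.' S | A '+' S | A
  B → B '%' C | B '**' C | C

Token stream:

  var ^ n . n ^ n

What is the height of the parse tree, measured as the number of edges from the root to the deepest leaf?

[S [A [A [B [C [D var]]]] ^ [B [C [D n]]]] . [S [A [A [B [C [D n]]]] ^ [B [C [D n]]]]]]

7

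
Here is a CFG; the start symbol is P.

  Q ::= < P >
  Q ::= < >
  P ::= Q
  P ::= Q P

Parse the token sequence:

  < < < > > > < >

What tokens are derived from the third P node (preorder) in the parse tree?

< >

[P [Q < [P [Q < [P [Q < >]] >]] >] [P [Q < >]]]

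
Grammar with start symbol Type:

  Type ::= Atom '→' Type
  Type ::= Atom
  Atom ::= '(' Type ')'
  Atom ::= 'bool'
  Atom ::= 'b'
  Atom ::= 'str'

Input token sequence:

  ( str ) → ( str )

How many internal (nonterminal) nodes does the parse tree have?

8

[Type [Atom ( [Type [Atom str]] )] → [Type [Atom ( [Type [Atom str]] )]]]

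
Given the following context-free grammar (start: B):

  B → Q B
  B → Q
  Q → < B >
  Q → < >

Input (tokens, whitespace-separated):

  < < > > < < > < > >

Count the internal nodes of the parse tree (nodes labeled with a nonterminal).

[B [Q < [B [Q < >]] >] [B [Q < [B [Q < >] [B [Q < >]]] >]]]

10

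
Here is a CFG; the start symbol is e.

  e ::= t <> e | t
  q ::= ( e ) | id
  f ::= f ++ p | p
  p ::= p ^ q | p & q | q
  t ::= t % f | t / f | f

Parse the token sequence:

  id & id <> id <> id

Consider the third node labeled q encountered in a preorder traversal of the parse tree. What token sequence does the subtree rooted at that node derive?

id

[e [t [f [p [p [q id]] & [q id]]]] <> [e [t [f [p [q id]]]] <> [e [t [f [p [q id]]]]]]]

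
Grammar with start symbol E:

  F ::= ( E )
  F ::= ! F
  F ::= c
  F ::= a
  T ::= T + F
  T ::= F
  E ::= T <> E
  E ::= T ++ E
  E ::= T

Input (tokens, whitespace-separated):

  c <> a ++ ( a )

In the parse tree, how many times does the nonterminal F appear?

[E [T [F c]] <> [E [T [F a]] ++ [E [T [F ( [E [T [F a]]] )]]]]]

4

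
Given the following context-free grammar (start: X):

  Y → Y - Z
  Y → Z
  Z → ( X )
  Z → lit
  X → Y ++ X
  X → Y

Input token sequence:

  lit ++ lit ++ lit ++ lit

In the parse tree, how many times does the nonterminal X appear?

[X [Y [Z lit]] ++ [X [Y [Z lit]] ++ [X [Y [Z lit]] ++ [X [Y [Z lit]]]]]]

4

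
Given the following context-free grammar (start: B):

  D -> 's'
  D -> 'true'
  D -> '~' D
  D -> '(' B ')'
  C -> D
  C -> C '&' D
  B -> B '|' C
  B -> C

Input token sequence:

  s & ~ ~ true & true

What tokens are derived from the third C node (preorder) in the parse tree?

s

[B [C [C [C [D s]] & [D ~ [D ~ [D true]]]] & [D true]]]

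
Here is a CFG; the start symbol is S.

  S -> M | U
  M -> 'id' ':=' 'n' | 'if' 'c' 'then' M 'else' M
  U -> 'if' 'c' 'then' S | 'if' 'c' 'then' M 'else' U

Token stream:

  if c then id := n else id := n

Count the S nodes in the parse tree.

[S [M if c then [M id := n] else [M id := n]]]

1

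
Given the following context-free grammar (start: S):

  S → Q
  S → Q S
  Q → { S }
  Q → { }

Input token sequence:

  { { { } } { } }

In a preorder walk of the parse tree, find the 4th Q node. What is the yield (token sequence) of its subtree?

[S [Q { [S [Q { [S [Q { }]] }] [S [Q { }]]] }]]

{ }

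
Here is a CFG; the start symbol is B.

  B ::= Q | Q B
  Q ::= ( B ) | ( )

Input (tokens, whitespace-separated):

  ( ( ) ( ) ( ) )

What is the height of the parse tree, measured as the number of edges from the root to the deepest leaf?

[B [Q ( [B [Q ( )] [B [Q ( )] [B [Q ( )]]]] )]]

6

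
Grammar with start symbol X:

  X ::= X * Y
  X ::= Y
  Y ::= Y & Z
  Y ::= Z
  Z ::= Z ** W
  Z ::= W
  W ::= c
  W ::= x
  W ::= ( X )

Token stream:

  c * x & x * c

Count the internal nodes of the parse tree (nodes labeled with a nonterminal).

[X [X [X [Y [Z [W c]]]] * [Y [Y [Z [W x]]] & [Z [W x]]]] * [Y [Z [W c]]]]

15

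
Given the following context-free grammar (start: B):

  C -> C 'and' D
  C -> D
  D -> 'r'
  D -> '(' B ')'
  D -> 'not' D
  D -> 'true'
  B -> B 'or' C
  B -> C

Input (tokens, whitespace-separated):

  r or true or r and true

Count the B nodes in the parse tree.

[B [B [B [C [D r]]] or [C [D true]]] or [C [C [D r]] and [D true]]]

3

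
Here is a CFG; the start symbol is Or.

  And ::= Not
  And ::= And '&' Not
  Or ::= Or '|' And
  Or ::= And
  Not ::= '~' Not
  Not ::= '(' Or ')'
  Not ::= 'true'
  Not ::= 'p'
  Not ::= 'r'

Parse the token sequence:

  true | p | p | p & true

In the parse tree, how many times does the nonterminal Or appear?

4

[Or [Or [Or [Or [And [Not true]]] | [And [Not p]]] | [And [Not p]]] | [And [And [Not p]] & [Not true]]]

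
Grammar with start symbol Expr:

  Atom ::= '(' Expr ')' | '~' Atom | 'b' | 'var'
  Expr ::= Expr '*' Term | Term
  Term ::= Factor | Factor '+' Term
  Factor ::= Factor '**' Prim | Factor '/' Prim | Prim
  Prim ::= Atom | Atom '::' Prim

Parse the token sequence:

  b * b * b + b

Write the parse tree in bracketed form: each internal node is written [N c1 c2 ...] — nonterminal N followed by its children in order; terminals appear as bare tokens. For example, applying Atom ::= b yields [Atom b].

Expr
Expr * Term
Expr * Term * Term
Term * Term * Term
Factor * Term * Term
Prim * Term * Term
Atom * Term * Term
b * Term * Term
b * Factor * Term
b * Prim * Term
b * Atom * Term
b * b * Term
b * b * Factor + Term
b * b * Prim + Term
b * b * Atom + Term
b * b * b + Term
b * b * b + Factor
b * b * b + Prim
b * b * b + Atom
b * b * b + b

[Expr [Expr [Expr [Term [Factor [Prim [Atom b]]]]] * [Term [Factor [Prim [Atom b]]]]] * [Term [Factor [Prim [Atom b]]] + [Term [Factor [Prim [Atom b]]]]]]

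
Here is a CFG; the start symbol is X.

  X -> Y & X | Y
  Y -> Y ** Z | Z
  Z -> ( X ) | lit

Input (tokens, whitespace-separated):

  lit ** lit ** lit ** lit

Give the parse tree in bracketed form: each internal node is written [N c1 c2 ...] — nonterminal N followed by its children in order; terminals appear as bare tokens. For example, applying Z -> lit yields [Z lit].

X
Y
Y ** Z
Y ** Z ** Z
Y ** Z ** Z ** Z
Z ** Z ** Z ** Z
lit ** Z ** Z ** Z
lit ** lit ** Z ** Z
lit ** lit ** lit ** Z
lit ** lit ** lit ** lit

[X [Y [Y [Y [Y [Z lit]] ** [Z lit]] ** [Z lit]] ** [Z lit]]]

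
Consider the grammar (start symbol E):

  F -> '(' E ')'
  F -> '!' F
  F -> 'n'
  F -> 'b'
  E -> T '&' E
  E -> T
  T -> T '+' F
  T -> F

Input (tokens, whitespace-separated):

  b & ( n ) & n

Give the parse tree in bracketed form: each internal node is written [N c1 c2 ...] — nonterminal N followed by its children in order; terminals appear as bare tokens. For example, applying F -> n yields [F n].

[E [T [F b]] & [E [T [F ( [E [T [F n]]] )]] & [E [T [F n]]]]]

E
T & E
F & E
b & E
b & T & E
b & F & E
b & ( E ) & E
b & ( T ) & E
b & ( F ) & E
b & ( n ) & E
b & ( n ) & T
b & ( n ) & F
b & ( n ) & n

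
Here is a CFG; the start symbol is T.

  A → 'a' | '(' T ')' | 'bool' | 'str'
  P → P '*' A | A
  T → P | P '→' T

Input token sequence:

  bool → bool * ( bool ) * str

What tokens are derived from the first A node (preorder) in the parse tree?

bool

[T [P [A bool]] → [T [P [P [P [A bool]] * [A ( [T [P [A bool]]] )]] * [A str]]]]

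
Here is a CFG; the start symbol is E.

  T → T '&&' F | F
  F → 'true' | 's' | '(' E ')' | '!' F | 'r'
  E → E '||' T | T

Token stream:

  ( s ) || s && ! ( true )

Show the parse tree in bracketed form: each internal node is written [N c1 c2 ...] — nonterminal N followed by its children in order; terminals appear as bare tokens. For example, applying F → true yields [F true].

E
E || T
T || T
F || T
( E ) || T
( T ) || T
( F ) || T
( s ) || T
( s ) || T && F
( s ) || F && F
( s ) || s && F
( s ) || s && ! F
( s ) || s && ! ( E )
( s ) || s && ! ( T )
( s ) || s && ! ( F )
( s ) || s && ! ( true )

[E [E [T [F ( [E [T [F s]]] )]]] || [T [T [F s]] && [F ! [F ( [E [T [F true]]] )]]]]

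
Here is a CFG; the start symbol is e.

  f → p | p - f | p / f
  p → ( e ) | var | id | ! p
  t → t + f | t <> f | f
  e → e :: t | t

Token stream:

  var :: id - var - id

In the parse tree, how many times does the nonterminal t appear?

[e [e [t [f [p var]]]] :: [t [f [p id] - [f [p var] - [f [p id]]]]]]

2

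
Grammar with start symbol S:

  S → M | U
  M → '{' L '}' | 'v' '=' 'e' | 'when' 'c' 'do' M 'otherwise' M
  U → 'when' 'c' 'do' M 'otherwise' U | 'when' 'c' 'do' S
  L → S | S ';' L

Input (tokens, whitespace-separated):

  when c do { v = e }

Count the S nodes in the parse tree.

[S [U when c do [S [M { [L [S [M v = e]]] }]]]]

3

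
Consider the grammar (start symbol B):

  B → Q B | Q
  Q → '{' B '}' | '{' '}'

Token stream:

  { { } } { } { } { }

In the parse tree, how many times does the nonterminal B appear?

5

[B [Q { [B [Q { }]] }] [B [Q { }] [B [Q { }] [B [Q { }]]]]]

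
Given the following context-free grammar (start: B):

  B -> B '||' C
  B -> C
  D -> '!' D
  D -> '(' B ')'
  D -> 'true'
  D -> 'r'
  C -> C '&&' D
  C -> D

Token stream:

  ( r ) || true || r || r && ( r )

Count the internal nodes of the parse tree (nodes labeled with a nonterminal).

[B [B [B [B [C [D ( [B [C [D r]]] )]]] || [C [D true]]] || [C [D r]]] || [C [C [D r]] && [D ( [B [C [D r]]] )]]]

20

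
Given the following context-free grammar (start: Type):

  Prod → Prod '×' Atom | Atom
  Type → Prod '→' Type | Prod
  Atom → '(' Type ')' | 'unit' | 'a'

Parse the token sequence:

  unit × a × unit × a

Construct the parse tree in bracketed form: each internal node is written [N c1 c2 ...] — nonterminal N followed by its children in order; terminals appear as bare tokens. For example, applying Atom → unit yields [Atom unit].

Type
Prod
Prod × Atom
Prod × Atom × Atom
Prod × Atom × Atom × Atom
Atom × Atom × Atom × Atom
unit × Atom × Atom × Atom
unit × a × Atom × Atom
unit × a × unit × Atom
unit × a × unit × a

[Type [Prod [Prod [Prod [Prod [Atom unit]] × [Atom a]] × [Atom unit]] × [Atom a]]]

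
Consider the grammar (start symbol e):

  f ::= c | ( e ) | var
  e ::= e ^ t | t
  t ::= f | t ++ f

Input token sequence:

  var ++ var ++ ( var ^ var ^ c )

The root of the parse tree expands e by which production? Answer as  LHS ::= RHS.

[e [t [t [t [f var]] ++ [f var]] ++ [f ( [e [e [e [t [f var]]] ^ [t [f var]]] ^ [t [f c]]] )]]]

e ::= t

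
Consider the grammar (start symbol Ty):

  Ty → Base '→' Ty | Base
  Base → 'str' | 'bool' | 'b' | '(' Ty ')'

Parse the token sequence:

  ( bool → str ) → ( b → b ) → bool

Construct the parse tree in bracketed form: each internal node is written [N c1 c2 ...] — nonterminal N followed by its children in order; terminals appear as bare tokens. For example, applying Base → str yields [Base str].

[Ty [Base ( [Ty [Base bool] → [Ty [Base str]]] )] → [Ty [Base ( [Ty [Base b] → [Ty [Base b]]] )] → [Ty [Base bool]]]]

Ty
Base → Ty
( Ty ) → Ty
( Base → Ty ) → Ty
( bool → Ty ) → Ty
( bool → Base ) → Ty
( bool → str ) → Ty
( bool → str ) → Base → Ty
( bool → str ) → ( Ty ) → Ty
( bool → str ) → ( Base → Ty ) → Ty
( bool → str ) → ( b → Ty ) → Ty
( bool → str ) → ( b → Base ) → Ty
( bool → str ) → ( b → b ) → Ty
( bool → str ) → ( b → b ) → Base
( bool → str ) → ( b → b ) → bool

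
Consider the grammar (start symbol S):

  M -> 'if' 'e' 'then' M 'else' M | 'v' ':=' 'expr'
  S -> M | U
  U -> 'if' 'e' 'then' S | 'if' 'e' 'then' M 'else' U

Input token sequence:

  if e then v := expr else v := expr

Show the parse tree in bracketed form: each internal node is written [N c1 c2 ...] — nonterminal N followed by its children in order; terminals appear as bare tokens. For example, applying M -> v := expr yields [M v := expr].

[S [M if e then [M v := expr] else [M v := expr]]]

S
M
if e then M else M
if e then v := expr else M
if e then v := expr else v := expr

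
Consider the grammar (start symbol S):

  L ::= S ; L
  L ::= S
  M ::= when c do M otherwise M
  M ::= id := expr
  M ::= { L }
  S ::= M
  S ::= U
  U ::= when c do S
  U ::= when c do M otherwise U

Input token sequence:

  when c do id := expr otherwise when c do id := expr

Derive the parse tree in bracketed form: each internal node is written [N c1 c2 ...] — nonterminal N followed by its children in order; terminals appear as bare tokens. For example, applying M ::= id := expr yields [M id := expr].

[S [U when c do [M id := expr] otherwise [U when c do [S [M id := expr]]]]]

S
U
when c do M otherwise U
when c do id := expr otherwise U
when c do id := expr otherwise when c do S
when c do id := expr otherwise when c do M
when c do id := expr otherwise when c do id := expr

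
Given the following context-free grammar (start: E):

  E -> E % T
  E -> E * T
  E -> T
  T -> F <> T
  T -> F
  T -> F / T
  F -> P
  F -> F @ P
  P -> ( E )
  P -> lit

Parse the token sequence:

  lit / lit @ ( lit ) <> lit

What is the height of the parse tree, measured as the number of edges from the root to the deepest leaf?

9

[E [T [F [P lit]] / [T [F [F [P lit]] @ [P ( [E [T [F [P lit]]]] )]] <> [T [F [P lit]]]]]]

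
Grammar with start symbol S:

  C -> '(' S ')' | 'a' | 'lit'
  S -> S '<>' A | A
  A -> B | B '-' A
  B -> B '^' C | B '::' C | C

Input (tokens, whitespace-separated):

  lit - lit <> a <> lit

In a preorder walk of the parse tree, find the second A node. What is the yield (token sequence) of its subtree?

lit

[S [S [S [A [B [C lit]] - [A [B [C lit]]]]] <> [A [B [C a]]]] <> [A [B [C lit]]]]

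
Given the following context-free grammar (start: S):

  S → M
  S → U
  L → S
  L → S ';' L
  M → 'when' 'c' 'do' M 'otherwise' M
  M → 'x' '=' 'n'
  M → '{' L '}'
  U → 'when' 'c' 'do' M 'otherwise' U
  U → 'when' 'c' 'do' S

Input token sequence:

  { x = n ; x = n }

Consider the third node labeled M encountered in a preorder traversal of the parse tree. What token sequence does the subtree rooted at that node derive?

[S [M { [L [S [M x = n]] ; [L [S [M x = n]]]] }]]

x = n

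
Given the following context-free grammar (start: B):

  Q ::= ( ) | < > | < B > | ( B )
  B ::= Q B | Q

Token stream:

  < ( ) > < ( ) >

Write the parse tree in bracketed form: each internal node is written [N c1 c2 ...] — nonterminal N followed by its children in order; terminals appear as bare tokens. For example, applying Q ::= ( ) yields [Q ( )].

B
Q B
< B > B
< Q > B
< ( ) > B
< ( ) > Q
< ( ) > < B >
< ( ) > < Q >
< ( ) > < ( ) >

[B [Q < [B [Q ( )]] >] [B [Q < [B [Q ( )]] >]]]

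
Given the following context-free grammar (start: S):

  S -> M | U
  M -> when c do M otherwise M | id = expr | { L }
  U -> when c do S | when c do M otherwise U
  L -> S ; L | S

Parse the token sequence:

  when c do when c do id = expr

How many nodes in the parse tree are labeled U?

[S [U when c do [S [U when c do [S [M id = expr]]]]]]

2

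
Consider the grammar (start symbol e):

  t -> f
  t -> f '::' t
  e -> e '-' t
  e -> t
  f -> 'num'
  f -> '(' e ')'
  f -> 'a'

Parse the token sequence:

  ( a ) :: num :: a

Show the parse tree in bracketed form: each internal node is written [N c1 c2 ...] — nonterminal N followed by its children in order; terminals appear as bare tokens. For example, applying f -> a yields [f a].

e
t
f :: t
( e ) :: t
( t ) :: t
( f ) :: t
( a ) :: t
( a ) :: f :: t
( a ) :: num :: t
( a ) :: num :: f
( a ) :: num :: a

[e [t [f ( [e [t [f a]]] )] :: [t [f num] :: [t [f a]]]]]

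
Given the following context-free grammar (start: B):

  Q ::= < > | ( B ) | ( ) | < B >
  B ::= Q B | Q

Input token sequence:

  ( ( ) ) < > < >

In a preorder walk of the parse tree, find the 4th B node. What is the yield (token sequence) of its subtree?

[B [Q ( [B [Q ( )]] )] [B [Q < >] [B [Q < >]]]]

< >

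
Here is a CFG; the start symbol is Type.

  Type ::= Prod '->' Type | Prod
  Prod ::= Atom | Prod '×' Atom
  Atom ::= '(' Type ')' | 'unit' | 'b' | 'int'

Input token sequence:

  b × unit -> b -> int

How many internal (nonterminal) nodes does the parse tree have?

[Type [Prod [Prod [Atom b]] × [Atom unit]] -> [Type [Prod [Atom b]] -> [Type [Prod [Atom int]]]]]

11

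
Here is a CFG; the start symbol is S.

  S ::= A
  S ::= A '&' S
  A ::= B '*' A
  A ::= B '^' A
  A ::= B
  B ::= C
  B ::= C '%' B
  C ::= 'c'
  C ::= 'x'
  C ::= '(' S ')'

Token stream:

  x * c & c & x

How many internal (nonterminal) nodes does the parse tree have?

15

[S [A [B [C x]] * [A [B [C c]]]] & [S [A [B [C c]]] & [S [A [B [C x]]]]]]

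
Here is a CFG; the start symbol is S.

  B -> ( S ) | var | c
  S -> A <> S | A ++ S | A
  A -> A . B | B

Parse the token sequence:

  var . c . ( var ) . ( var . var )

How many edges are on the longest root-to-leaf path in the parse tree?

7

[S [A [A [A [A [B var]] . [B c]] . [B ( [S [A [B var]]] )]] . [B ( [S [A [A [B var]] . [B var]]] )]]]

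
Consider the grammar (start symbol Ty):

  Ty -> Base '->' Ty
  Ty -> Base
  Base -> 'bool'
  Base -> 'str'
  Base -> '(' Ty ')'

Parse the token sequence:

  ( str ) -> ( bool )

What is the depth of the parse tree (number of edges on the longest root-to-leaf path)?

5

[Ty [Base ( [Ty [Base str]] )] -> [Ty [Base ( [Ty [Base bool]] )]]]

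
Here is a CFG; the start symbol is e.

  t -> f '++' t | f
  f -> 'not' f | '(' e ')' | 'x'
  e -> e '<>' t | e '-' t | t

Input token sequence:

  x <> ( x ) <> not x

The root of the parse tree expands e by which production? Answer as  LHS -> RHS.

[e [e [e [t [f x]]] <> [t [f ( [e [t [f x]]] )]]] <> [t [f not [f x]]]]

e -> e '<>' t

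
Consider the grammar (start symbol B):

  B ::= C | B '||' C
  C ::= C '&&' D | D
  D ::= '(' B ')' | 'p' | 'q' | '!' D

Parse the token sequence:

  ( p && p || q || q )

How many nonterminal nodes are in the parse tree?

[B [C [D ( [B [B [B [C [C [D p]] && [D p]]] || [C [D q]]] || [C [D q]]] )]]]

14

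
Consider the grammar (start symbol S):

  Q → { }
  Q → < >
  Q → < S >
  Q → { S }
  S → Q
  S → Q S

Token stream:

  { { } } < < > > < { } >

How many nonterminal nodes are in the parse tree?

12

[S [Q { [S [Q { }]] }] [S [Q < [S [Q < >]] >] [S [Q < [S [Q { }]] >]]]]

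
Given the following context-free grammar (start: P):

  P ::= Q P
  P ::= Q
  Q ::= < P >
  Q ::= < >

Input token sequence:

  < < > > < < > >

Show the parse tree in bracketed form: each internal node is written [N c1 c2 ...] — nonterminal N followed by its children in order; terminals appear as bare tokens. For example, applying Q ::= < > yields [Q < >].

[P [Q < [P [Q < >]] >] [P [Q < [P [Q < >]] >]]]

P
Q P
< P > P
< Q > P
< < > > P
< < > > Q
< < > > < P >
< < > > < Q >
< < > > < < > >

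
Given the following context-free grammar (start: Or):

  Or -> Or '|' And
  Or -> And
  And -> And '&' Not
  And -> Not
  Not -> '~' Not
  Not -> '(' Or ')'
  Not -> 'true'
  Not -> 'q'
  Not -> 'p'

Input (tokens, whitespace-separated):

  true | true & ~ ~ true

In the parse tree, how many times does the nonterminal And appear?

[Or [Or [And [Not true]]] | [And [And [Not true]] & [Not ~ [Not ~ [Not true]]]]]

3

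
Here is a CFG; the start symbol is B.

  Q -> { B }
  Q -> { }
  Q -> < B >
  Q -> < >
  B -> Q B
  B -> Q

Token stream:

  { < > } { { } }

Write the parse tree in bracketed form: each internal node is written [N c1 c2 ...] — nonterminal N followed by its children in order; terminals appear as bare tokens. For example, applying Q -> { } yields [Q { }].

B
Q B
{ B } B
{ Q } B
{ < > } B
{ < > } Q
{ < > } { B }
{ < > } { Q }
{ < > } { { } }

[B [Q { [B [Q < >]] }] [B [Q { [B [Q { }]] }]]]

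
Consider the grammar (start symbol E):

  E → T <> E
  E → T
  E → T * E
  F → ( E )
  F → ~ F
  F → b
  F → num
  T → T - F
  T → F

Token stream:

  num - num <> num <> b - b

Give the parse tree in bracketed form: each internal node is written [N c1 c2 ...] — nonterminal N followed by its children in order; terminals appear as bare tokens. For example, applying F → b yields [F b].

[E [T [T [F num]] - [F num]] <> [E [T [F num]] <> [E [T [T [F b]] - [F b]]]]]

E
T <> E
T - F <> E
F - F <> E
num - F <> E
num - num <> E
num - num <> T <> E
num - num <> F <> E
num - num <> num <> E
num - num <> num <> T
num - num <> num <> T - F
num - num <> num <> F - F
num - num <> num <> b - F
num - num <> num <> b - b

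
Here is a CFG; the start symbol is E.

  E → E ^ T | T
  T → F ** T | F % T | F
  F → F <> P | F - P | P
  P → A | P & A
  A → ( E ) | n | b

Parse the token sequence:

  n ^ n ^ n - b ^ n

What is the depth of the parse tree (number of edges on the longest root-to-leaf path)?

8

[E [E [E [E [T [F [P [A n]]]]] ^ [T [F [P [A n]]]]] ^ [T [F [F [P [A n]]] - [P [A b]]]]] ^ [T [F [P [A n]]]]]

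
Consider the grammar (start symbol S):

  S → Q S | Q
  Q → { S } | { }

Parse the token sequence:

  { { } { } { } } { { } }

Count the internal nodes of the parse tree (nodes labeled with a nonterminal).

12

[S [Q { [S [Q { }] [S [Q { }] [S [Q { }]]]] }] [S [Q { [S [Q { }]] }]]]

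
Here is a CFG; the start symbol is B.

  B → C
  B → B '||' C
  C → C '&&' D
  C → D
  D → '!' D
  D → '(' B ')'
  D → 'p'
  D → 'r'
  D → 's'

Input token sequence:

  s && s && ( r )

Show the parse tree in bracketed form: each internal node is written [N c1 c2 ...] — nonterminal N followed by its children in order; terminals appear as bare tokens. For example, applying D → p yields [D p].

B
C
C && D
C && D && D
D && D && D
s && D && D
s && s && D
s && s && ( B )
s && s && ( C )
s && s && ( D )
s && s && ( r )

[B [C [C [C [D s]] && [D s]] && [D ( [B [C [D r]]] )]]]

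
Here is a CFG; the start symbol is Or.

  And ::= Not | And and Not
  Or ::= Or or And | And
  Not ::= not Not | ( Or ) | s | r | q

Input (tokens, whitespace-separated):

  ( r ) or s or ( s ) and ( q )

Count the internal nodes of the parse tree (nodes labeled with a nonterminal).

[Or [Or [Or [And [Not ( [Or [And [Not r]]] )]]] or [And [Not s]]] or [And [And [Not ( [Or [And [Not s]]] )]] and [Not ( [Or [And [Not q]]] )]]]

20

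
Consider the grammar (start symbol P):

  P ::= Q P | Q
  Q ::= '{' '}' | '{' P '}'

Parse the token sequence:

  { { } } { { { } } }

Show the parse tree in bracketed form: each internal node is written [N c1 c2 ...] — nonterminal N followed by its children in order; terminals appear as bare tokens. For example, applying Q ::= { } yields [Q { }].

[P [Q { [P [Q { }]] }] [P [Q { [P [Q { [P [Q { }]] }]] }]]]

P
Q P
{ P } P
{ Q } P
{ { } } P
{ { } } Q
{ { } } { P }
{ { } } { Q }
{ { } } { { P } }
{ { } } { { Q } }
{ { } } { { { } } }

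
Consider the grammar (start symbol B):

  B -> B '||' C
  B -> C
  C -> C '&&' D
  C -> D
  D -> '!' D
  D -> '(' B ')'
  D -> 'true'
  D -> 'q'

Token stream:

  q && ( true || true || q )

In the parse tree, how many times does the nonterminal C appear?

[B [C [C [D q]] && [D ( [B [B [B [C [D true]]] || [C [D true]]] || [C [D q]]] )]]]

5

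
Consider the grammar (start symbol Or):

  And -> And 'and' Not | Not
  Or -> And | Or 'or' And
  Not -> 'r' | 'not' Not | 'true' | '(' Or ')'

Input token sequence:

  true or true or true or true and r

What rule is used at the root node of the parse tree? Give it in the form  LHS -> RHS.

[Or [Or [Or [Or [And [Not true]]] or [And [Not true]]] or [And [Not true]]] or [And [And [Not true]] and [Not r]]]

Or -> Or 'or' And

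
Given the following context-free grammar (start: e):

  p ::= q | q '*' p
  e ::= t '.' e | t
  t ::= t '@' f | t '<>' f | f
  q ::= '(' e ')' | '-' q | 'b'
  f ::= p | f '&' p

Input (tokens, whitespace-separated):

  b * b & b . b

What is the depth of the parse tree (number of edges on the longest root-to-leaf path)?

[e [t [f [f [p [q b] * [p [q b]]]] & [p [q b]]]] . [e [t [f [p [q b]]]]]]

7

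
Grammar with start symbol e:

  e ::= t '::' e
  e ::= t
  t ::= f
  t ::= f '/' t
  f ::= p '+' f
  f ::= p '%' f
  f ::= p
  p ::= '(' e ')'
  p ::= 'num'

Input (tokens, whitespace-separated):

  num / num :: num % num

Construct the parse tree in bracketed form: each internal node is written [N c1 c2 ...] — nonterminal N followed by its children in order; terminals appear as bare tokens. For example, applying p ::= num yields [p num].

[e [t [f [p num]] / [t [f [p num]]]] :: [e [t [f [p num] % [f [p num]]]]]]

e
t :: e
f / t :: e
p / t :: e
num / t :: e
num / f :: e
num / p :: e
num / num :: e
num / num :: t
num / num :: f
num / num :: p % f
num / num :: num % f
num / num :: num % p
num / num :: num % num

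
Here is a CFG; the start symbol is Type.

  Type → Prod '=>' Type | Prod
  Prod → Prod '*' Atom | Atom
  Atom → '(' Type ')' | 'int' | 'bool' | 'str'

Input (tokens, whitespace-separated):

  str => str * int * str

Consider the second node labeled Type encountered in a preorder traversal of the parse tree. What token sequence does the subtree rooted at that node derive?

str * int * str

[Type [Prod [Atom str]] => [Type [Prod [Prod [Prod [Atom str]] * [Atom int]] * [Atom str]]]]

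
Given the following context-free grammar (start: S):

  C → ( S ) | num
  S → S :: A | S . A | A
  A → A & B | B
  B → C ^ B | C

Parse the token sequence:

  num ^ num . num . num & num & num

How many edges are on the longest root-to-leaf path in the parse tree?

[S [S [S [A [B [C num] ^ [B [C num]]]]] . [A [B [C num]]]] . [A [A [A [B [C num]]] & [B [C num]]] & [B [C num]]]]

7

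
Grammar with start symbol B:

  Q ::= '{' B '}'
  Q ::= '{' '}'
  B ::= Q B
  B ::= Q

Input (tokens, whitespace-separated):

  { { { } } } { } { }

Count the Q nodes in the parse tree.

[B [Q { [B [Q { [B [Q { }]] }]] }] [B [Q { }] [B [Q { }]]]]

5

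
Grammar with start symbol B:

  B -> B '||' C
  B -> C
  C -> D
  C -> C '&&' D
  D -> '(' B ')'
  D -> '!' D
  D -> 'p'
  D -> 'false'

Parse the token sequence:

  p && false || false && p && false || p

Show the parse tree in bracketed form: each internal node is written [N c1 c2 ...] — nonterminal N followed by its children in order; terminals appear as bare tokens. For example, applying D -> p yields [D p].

[B [B [B [C [C [D p]] && [D false]]] || [C [C [C [D false]] && [D p]] && [D false]]] || [C [D p]]]

B
B || C
B || C || C
C || C || C
C && D || C || C
D && D || C || C
p && D || C || C
p && false || C || C
p && false || C && D || C
p && false || C && D && D || C
p && false || D && D && D || C
p && false || false && D && D || C
p && false || false && p && D || C
p && false || false && p && false || C
p && false || false && p && false || D
p && false || false && p && false || p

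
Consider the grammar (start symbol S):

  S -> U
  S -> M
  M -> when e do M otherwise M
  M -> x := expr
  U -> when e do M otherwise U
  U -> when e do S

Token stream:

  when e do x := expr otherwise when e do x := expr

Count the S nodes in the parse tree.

2

[S [U when e do [M x := expr] otherwise [U when e do [S [M x := expr]]]]]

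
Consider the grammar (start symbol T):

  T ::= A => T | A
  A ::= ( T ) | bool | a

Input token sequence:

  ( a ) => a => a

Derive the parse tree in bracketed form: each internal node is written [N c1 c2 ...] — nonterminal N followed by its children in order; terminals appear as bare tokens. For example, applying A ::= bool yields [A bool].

[T [A ( [T [A a]] )] => [T [A a] => [T [A a]]]]

T
A => T
( T ) => T
( A ) => T
( a ) => T
( a ) => A => T
( a ) => a => T
( a ) => a => A
( a ) => a => a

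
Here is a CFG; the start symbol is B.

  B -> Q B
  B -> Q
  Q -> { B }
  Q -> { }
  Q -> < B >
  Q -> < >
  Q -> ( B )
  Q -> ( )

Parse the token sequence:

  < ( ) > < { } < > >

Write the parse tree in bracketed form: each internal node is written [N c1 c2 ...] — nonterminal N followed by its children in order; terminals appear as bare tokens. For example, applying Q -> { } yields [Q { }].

[B [Q < [B [Q ( )]] >] [B [Q < [B [Q { }] [B [Q < >]]] >]]]

B
Q B
< B > B
< Q > B
< ( ) > B
< ( ) > Q
< ( ) > < B >
< ( ) > < Q B >
< ( ) > < { } B >
< ( ) > < { } Q >
< ( ) > < { } < > >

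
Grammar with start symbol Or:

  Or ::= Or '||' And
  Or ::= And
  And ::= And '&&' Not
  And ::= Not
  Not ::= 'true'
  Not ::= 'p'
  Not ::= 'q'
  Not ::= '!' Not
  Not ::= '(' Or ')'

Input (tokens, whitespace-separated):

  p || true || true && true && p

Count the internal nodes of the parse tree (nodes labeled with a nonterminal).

[Or [Or [Or [And [Not p]]] || [And [Not true]]] || [And [And [And [Not true]] && [Not true]] && [Not p]]]

13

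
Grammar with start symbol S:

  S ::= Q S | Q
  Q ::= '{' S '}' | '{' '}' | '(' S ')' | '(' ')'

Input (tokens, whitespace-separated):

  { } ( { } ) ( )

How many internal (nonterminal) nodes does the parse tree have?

8

[S [Q { }] [S [Q ( [S [Q { }]] )] [S [Q ( )]]]]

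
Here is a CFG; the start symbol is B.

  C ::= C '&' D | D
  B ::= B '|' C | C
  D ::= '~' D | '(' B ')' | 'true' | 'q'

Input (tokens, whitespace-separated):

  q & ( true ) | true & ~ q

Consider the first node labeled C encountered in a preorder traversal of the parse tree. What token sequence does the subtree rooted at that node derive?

[B [B [C [C [D q]] & [D ( [B [C [D true]]] )]]] | [C [C [D true]] & [D ~ [D q]]]]

q & ( true )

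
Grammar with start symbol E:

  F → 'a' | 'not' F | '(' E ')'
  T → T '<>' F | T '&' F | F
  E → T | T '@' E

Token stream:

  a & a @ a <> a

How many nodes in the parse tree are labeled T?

4

[E [T [T [F a]] & [F a]] @ [E [T [T [F a]] <> [F a]]]]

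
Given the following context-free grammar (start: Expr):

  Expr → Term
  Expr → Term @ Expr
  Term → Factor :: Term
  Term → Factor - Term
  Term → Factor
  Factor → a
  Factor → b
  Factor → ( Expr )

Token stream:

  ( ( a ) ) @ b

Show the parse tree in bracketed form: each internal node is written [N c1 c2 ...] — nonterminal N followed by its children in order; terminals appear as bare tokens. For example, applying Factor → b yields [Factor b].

[Expr [Term [Factor ( [Expr [Term [Factor ( [Expr [Term [Factor a]]] )]]] )]] @ [Expr [Term [Factor b]]]]

Expr
Term @ Expr
Factor @ Expr
( Expr ) @ Expr
( Term ) @ Expr
( Factor ) @ Expr
( ( Expr ) ) @ Expr
( ( Term ) ) @ Expr
( ( Factor ) ) @ Expr
( ( a ) ) @ Expr
( ( a ) ) @ Term
( ( a ) ) @ Factor
( ( a ) ) @ b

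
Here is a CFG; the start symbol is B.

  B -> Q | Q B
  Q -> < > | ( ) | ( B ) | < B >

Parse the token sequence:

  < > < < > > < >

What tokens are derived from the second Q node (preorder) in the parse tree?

[B [Q < >] [B [Q < [B [Q < >]] >] [B [Q < >]]]]

< < > >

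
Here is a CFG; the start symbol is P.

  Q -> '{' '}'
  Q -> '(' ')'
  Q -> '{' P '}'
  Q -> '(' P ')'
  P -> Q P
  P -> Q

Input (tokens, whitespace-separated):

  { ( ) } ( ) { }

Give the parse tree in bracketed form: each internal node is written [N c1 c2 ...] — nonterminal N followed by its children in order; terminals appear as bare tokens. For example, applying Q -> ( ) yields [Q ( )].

P
Q P
{ P } P
{ Q } P
{ ( ) } P
{ ( ) } Q P
{ ( ) } ( ) P
{ ( ) } ( ) Q
{ ( ) } ( ) { }

[P [Q { [P [Q ( )]] }] [P [Q ( )] [P [Q { }]]]]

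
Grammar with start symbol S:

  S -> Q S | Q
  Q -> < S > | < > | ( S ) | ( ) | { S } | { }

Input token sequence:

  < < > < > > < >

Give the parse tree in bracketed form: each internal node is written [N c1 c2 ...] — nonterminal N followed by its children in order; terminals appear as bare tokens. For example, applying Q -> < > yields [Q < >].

S
Q S
< S > S
< Q S > S
< < > S > S
< < > Q > S
< < > < > > S
< < > < > > Q
< < > < > > < >

[S [Q < [S [Q < >] [S [Q < >]]] >] [S [Q < >]]]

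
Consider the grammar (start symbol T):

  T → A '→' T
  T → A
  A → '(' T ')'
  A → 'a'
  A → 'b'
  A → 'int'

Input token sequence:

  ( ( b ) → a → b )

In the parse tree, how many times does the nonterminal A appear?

[T [A ( [T [A ( [T [A b]] )] → [T [A a] → [T [A b]]]] )]]

5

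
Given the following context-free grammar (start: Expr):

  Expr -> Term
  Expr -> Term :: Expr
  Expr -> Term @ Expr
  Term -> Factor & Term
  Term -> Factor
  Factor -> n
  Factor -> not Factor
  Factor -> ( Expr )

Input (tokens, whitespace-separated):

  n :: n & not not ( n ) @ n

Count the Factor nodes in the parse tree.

[Expr [Term [Factor n]] :: [Expr [Term [Factor n] & [Term [Factor not [Factor not [Factor ( [Expr [Term [Factor n]]] )]]]]] @ [Expr [Term [Factor n]]]]]

7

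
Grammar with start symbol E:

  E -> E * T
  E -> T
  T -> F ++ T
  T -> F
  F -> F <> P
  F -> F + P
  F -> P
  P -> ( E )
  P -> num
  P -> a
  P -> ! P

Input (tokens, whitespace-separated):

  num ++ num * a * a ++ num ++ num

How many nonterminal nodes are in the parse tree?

[E [E [E [T [F [P num]] ++ [T [F [P num]]]]] * [T [F [P a]]]] * [T [F [P a]] ++ [T [F [P num]] ++ [T [F [P num]]]]]]

21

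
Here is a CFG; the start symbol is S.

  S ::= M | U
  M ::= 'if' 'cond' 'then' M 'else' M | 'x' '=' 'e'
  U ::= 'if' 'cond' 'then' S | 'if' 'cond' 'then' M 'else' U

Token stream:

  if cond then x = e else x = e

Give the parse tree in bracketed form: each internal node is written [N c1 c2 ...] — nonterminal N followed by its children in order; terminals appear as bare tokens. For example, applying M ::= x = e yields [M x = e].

[S [M if cond then [M x = e] else [M x = e]]]

S
M
if cond then M else M
if cond then x = e else M
if cond then x = e else x = e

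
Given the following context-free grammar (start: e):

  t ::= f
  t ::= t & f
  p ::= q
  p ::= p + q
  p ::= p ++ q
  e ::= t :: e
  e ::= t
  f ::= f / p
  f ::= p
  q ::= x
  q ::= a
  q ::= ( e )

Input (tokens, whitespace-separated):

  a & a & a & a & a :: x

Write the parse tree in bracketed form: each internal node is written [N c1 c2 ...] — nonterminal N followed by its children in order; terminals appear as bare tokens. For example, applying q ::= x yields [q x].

[e [t [t [t [t [t [f [p [q a]]]] & [f [p [q a]]]] & [f [p [q a]]]] & [f [p [q a]]]] & [f [p [q a]]]] :: [e [t [f [p [q x]]]]]]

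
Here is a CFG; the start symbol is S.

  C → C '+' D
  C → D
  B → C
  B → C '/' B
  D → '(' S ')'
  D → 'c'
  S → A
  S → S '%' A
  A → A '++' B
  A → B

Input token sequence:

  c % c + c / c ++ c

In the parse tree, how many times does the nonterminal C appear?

[S [S [A [B [C [D c]]]]] % [A [A [B [C [C [D c]] + [D c]] / [B [C [D c]]]]] ++ [B [C [D c]]]]]

5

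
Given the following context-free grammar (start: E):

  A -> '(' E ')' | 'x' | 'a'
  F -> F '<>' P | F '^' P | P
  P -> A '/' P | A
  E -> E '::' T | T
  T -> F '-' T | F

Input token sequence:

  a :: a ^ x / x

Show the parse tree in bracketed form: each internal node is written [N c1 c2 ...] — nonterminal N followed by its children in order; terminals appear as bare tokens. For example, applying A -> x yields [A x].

[E [E [T [F [P [A a]]]]] :: [T [F [F [P [A a]]] ^ [P [A x] / [P [A x]]]]]]

E
E :: T
T :: T
F :: T
P :: T
A :: T
a :: T
a :: F
a :: F ^ P
a :: P ^ P
a :: A ^ P
a :: a ^ P
a :: a ^ A / P
a :: a ^ x / P
a :: a ^ x / A
a :: a ^ x / x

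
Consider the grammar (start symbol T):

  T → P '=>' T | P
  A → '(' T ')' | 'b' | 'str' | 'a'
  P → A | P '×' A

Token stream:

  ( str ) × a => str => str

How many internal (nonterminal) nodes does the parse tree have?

[T [P [P [A ( [T [P [A str]]] )]] × [A a]] => [T [P [A str]] => [T [P [A str]]]]]

14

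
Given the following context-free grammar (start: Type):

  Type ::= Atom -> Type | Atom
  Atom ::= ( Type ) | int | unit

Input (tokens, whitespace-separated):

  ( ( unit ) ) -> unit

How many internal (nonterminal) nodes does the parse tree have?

[Type [Atom ( [Type [Atom ( [Type [Atom unit]] )]] )] -> [Type [Atom unit]]]

8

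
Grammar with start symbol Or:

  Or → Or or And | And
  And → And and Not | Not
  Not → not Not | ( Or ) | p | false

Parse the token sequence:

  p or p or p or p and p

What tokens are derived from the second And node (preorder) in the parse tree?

p

[Or [Or [Or [Or [And [Not p]]] or [And [Not p]]] or [And [Not p]]] or [And [And [Not p]] and [Not p]]]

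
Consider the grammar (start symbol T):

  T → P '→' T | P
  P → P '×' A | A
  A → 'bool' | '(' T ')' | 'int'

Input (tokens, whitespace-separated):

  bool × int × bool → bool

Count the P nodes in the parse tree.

4

[T [P [P [P [A bool]] × [A int]] × [A bool]] → [T [P [A bool]]]]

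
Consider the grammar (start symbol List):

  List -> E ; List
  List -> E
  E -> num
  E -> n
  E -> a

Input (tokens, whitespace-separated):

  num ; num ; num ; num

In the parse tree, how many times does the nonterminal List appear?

[List [E num] ; [List [E num] ; [List [E num] ; [List [E num]]]]]

4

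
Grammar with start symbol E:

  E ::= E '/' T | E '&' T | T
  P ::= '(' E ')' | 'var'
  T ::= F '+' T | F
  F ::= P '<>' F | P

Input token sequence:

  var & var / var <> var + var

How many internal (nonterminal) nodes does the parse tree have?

17

[E [E [E [T [F [P var]]]] & [T [F [P var]]]] / [T [F [P var] <> [F [P var]]] + [T [F [P var]]]]]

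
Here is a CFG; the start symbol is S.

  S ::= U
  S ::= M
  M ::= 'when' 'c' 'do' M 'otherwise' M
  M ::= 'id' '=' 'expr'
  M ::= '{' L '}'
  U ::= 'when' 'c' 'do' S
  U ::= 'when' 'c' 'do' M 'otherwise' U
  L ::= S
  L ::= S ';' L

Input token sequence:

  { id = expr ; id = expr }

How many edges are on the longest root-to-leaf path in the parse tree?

[S [M { [L [S [M id = expr]] ; [L [S [M id = expr]]]] }]]

6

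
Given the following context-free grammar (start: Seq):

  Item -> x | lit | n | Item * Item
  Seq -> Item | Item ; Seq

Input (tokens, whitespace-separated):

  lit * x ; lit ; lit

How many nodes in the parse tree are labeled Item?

5

[Seq [Item [Item lit] * [Item x]] ; [Seq [Item lit] ; [Seq [Item lit]]]]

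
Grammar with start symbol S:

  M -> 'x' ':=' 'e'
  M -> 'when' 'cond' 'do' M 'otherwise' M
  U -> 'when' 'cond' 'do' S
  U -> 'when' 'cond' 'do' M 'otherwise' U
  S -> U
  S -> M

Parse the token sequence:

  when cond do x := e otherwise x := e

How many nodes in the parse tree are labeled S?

1

[S [M when cond do [M x := e] otherwise [M x := e]]]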